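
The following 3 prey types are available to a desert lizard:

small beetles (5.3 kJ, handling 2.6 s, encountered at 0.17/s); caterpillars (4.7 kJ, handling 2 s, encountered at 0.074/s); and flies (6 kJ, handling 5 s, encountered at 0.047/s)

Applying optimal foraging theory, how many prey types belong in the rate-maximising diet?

Rank by E/h (kJ/s): caterpillars 2.35, small beetles 2.04, flies 1.2. Include each in turn until the next type's E/h falls below the running intake rate.
Rate on top 1: 0.303. small beetles: 2.04 > 0.303 → include.
Rate on top 2: 0.7854. flies: 1.2 > 0.7854 → include.
Optimal diet: caterpillars, small beetles, flies — 3 of 3 types.

3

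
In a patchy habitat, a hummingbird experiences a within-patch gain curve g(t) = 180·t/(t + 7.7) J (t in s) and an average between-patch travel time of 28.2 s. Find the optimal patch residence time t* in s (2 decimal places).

By the marginal value theorem, leave when the instantaneous gain rate g'(t) equals the habitat-wide average g(t)/(T + t).
g'(t) = 180·7.7/(t + 7.7)². Setting 180·7.7/(t+7.7)² = 180t/[(t+7.7)(28.2+t)] gives 7.7(28.2+t) = t(t+7.7), so t² = 7.7×28.2 = 217.1.
t* = √217.1 = 14.74 s.

14.74 s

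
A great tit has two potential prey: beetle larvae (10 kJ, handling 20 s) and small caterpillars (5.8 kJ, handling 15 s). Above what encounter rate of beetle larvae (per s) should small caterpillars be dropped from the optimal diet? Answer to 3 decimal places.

Drop small caterpillars once their profitability E₂/h₂ falls below the rate achievable on beetle larvae alone: E₂/h₂ = λE₁/(1 + λh₁).
Solve for λ: λE₁h₂ = E₂(1 + λh₁) → λ(E₁h₂ − E₂h₁) = E₂ → λ = E₂/(E₁h₂ − E₂h₁).
λ = 5.8/(10×15 − 5.8×20) = 5.8/34 = 0.1706 per s.

0.171 per s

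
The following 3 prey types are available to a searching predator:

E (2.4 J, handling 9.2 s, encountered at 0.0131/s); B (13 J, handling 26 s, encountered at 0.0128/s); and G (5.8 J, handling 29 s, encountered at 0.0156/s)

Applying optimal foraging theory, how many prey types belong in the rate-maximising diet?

Rank by E/h (J/s): B 0.5, E 0.261, G 0.2. Include each in turn until the next type's E/h falls below the running intake rate.
Rate on top 1: 0.1248. E: 0.261 > 0.1248 → include.
Rate on top 2: 0.1361. G: 0.2 > 0.1361 → include.
Optimal diet: B, E, G — 3 of 3 types.

3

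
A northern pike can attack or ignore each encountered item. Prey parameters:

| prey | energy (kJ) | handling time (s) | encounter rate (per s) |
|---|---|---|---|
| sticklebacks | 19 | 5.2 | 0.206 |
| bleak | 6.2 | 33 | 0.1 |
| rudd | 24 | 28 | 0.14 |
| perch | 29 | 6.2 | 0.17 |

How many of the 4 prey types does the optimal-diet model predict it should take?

E/h in descending order: perch 4.68, sticklebacks 3.65, rudd 0.857, bleak 0.188 kJ/s. The optimal diet is the largest prefix of this list for which every included type satisfies E_i/h_i > R on the types above it.
Rate on top 1: 2.4. sticklebacks: 3.65 > 2.4 → include.
Rate on top 2: 2.83. rudd: 0.857 < 2.83 → exclude; stop.
Optimal diet: perch, sticklebacks — 2 of 4 types.

2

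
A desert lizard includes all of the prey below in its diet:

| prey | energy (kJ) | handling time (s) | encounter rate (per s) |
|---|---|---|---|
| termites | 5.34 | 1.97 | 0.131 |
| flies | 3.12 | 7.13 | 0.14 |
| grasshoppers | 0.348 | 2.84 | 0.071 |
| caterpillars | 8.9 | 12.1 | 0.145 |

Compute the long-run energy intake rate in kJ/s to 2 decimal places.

0.58 kJ/s

R = Σλ_iE_i / (1 + Σλ_ih_i)
Numerator: 0.131×5.34 + 0.14×3.12 + 0.071×0.348 + 0.145×8.9 = 2.452
Denominator: 1 + 0.131×1.97 + 0.14×7.13 + 0.071×2.84 + 0.145×12.1 = 4.212
R = 2.452/4.212 = 0.582 kJ/s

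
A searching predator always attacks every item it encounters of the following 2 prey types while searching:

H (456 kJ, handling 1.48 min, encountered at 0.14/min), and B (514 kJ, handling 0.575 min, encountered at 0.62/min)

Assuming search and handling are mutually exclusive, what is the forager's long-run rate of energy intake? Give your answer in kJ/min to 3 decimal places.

R = (0.14×456 + 0.62×514) / (1 + 0.14×1.48 + 0.62×0.575) = 382.5/1.564 = 244.6 kJ/min.

244.625 kJ/min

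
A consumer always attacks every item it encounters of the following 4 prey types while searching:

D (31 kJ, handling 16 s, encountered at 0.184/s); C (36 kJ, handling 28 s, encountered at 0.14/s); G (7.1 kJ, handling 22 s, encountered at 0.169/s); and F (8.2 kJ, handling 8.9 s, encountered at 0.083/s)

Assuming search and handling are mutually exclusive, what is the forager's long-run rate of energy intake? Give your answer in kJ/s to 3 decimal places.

1.025 kJ/s

R = (0.184×31 + 0.14×36 + 0.169×7.1 + 0.083×8.2) / (1 + 0.184×16 + 0.14×28 + 0.169×22 + 0.083×8.9) = 12.62/12.32 = 1.025 kJ/s.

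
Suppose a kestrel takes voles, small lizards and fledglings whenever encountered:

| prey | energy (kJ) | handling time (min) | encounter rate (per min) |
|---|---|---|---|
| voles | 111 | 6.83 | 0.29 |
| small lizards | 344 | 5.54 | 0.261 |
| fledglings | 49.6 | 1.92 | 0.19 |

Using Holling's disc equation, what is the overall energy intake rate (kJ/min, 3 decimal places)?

27.423 kJ/min

Energy encountered per unit search time: 0.29×111 + 0.261×344 + 0.19×49.6 = 131.4 kJ/min.
Handling time per unit search time: 0.29×6.83 + 0.261×5.54 + 0.19×1.92 = 3.791.
Rate = 131.4/(1 + 3.791) = 27.42 kJ/min.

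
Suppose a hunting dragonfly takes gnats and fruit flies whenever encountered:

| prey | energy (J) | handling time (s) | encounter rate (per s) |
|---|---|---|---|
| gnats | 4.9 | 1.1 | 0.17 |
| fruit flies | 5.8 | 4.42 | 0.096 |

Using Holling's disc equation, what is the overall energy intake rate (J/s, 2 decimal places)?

0.86 J/s

R = (0.17×4.9 + 0.096×5.8) / (1 + 0.17×1.1 + 0.096×4.42) = 1.39/1.611 = 0.8625 J/s.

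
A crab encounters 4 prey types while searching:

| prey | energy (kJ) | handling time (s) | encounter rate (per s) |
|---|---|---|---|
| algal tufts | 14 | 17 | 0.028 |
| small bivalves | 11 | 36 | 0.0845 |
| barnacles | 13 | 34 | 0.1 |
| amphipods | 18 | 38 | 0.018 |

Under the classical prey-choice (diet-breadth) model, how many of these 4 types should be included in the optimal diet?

Rank by E/h (kJ/s): algal tufts 0.824, amphipods 0.474, barnacles 0.382, small bivalves 0.306. Include each in turn until the next type's E/h falls below the running intake rate.
Rate on top 1: 0.2656. amphipods: 0.474 > 0.2656 → include.
Rate on top 2: 0.3315. barnacles: 0.382 > 0.3315 → include.
Rate on top 3: 0.3626. small bivalves: 0.306 < 0.3626 → exclude; stop.
Optimal diet: algal tufts, amphipods, barnacles — 3 of 4 types.

3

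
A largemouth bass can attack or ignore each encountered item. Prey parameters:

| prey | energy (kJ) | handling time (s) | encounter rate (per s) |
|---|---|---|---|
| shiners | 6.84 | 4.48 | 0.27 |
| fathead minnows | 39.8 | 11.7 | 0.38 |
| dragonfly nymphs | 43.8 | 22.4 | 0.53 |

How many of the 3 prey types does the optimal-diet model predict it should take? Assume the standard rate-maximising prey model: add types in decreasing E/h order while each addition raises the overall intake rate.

1

Rank by E/h (kJ/s): fathead minnows 3.4, dragonfly nymphs 1.96, shiners 1.53. Include each in turn until the next type's E/h falls below the running intake rate.
Rate on top 1: 2.777. dragonfly nymphs: 1.96 < 2.777 → exclude; stop.
Optimal diet: fathead minnows — 1 of 3 types.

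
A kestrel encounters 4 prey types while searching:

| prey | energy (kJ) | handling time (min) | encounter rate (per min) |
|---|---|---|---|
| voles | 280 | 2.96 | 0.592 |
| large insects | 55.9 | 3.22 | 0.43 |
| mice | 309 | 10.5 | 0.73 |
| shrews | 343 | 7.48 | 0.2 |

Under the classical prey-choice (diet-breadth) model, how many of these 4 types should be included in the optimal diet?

1

Rank by E/h (kJ/min): voles 94.6, shrews 45.9, mice 29.4, large insects 17.4. Include each in turn until the next type's E/h falls below the running intake rate.
Rate on top 1: 60.23. shrews: 45.9 < 60.23 → exclude; stop.
Optimal diet: voles — 1 of 4 types.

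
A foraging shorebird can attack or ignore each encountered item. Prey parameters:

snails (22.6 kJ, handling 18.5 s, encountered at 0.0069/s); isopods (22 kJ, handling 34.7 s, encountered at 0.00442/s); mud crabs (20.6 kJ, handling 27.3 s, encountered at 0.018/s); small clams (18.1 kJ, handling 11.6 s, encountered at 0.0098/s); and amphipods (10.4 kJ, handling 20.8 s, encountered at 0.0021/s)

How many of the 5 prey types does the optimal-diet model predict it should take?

E/h in descending order: small clams 1.56, snails 1.22, mud crabs 0.755, isopods 0.634, amphipods 0.5 kJ/s. The optimal diet is the largest prefix of this list for which every included type satisfies E_i/h_i > R on the types above it.
Rate on top 1: 0.1593. snails: 1.22 > 0.1593 → include.
Rate on top 2: 0.2685. mud crabs: 0.755 > 0.2685 → include.
Rate on top 3: 0.4064. isopods: 0.634 > 0.4064 → include.
Rate on top 4: 0.4249. amphipods: 0.5 > 0.4249 → include.
Optimal diet: small clams, snails, mud crabs, isopods, amphipods — 5 of 5 types.

5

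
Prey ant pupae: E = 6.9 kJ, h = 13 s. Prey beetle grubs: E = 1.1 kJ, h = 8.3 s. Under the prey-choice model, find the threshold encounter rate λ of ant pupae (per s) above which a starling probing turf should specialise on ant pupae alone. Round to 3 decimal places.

0.026 per s

Drop beetle grubs once their profitability E₂/h₂ falls below the rate achievable on ant pupae alone: E₂/h₂ = λE₁/(1 + λh₁).
Solve for λ: λE₁h₂ = E₂(1 + λh₁) → λ(E₁h₂ − E₂h₁) = E₂ → λ = E₂/(E₁h₂ − E₂h₁).
λ = 1.1/(6.9×8.3 − 1.1×13) = 1.1/42.97 = 0.0256 per s.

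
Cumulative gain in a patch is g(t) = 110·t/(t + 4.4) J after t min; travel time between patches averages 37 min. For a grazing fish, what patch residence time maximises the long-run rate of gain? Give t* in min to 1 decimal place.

12.8 min

Maximise g(t)/(T+t): set derivative to zero → g'(t)(T+t) = g(t).
g'(t) = 110·4.4/(t + 4.4)². Setting 110·4.4/(t+4.4)² = 110t/[(t+4.4)(37+t)] gives 4.4(37+t) = t(t+4.4), so t² = 4.4×37 = 162.8.
t* = √162.8 = 12.76 min.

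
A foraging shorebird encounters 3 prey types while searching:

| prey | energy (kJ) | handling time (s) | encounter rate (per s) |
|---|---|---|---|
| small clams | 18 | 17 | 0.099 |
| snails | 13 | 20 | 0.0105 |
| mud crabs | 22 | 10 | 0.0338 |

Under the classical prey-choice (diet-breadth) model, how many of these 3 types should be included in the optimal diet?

2

Profitabilities (E/h, kJ/s): mud crabs 2.2, small clams 1.06, snails 0.65. Add prey in this order while the next type's profitability exceeds the intake rate on those already taken.
Rate on top 1: 0.5558. small clams: 1.06 > 0.5558 → include.
Rate on top 2: 0.836. snails: 0.65 < 0.836 → exclude; stop.
Optimal diet: mud crabs, small clams — 2 of 3 types.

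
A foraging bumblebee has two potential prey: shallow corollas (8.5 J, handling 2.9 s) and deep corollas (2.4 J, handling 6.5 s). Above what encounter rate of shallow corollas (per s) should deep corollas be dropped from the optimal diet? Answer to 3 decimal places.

Drop deep corollas once their profitability E₂/h₂ falls below the rate achievable on shallow corollas alone: E₂/h₂ = λE₁/(1 + λh₁).
Solve for λ: λE₁h₂ = E₂(1 + λh₁) → λ(E₁h₂ − E₂h₁) = E₂ → λ = E₂/(E₁h₂ − E₂h₁).
λ = 2.4/(8.5×6.5 − 2.4×2.9) = 2.4/48.29 = 0.0497 per s.

0.050 per s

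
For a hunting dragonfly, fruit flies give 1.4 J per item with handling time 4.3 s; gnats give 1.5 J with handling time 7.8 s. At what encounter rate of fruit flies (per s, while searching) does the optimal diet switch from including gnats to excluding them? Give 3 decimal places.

Drop gnats once their profitability E₂/h₂ falls below the rate achievable on fruit flies alone: E₂/h₂ = λE₁/(1 + λh₁).
Solve for λ: λE₁h₂ = E₂(1 + λh₁) → λ(E₁h₂ − E₂h₁) = E₂ → λ = E₂/(E₁h₂ − E₂h₁).
λ = 1.5/(1.4×7.8 − 1.5×4.3) = 1.5/4.47 = 0.3356 per s.

0.336 per s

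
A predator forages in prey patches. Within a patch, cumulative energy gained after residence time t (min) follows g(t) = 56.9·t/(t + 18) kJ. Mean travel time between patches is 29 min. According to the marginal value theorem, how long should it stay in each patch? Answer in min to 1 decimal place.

22.8 min

Maximise g(t)/(T+t): set derivative to zero → g'(t)(T+t) = g(t).
g'(t) = 56.9·18/(t + 18)². Setting 56.9·18/(t+18)² = 56.9t/[(t+18)(29+t)] gives 18(29+t) = t(t+18), so t² = 18×29 = 522.
t* = √522 = 22.85 min.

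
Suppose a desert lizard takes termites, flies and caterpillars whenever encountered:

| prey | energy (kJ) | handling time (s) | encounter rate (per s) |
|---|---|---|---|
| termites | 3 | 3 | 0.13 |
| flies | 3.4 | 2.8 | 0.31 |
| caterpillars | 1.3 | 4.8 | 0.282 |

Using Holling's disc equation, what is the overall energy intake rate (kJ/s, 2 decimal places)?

R = Σλ_iE_i / (1 + Σλ_ih_i)
Numerator: 0.13×3 + 0.31×3.4 + 0.282×1.3 = 1.811
Denominator: 1 + 0.13×3 + 0.31×2.8 + 0.282×4.8 = 3.612
R = 1.811/3.612 = 0.5013 kJ/s

0.50 kJ/s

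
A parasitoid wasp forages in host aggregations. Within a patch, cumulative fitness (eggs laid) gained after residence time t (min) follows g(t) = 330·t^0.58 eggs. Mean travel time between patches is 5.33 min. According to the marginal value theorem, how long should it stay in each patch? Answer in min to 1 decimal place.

Maximise g(t)/(T+t): set derivative to zero → g'(t)(T+t) = g(t).
g'(t) = 0.58·330·t^-0.42. Setting 0.58·330·t^-0.42 = 330·t^0.58/(5.33+t) gives 0.58(5.33+t) = t, so 0.42·t = 0.58×5.33.
t* = 0.58×5.33/0.42 = 7.36 min.

7.4 min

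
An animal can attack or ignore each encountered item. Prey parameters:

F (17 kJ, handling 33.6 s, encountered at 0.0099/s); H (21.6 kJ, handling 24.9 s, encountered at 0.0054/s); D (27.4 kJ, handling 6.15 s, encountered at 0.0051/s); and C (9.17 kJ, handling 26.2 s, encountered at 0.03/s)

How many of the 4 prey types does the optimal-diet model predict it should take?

4

Profitabilities (E/h, kJ/s): D 4.46, H 0.867, F 0.506, C 0.35. Add prey in this order while the next type's profitability exceeds the intake rate on those already taken.
Rate on top 1: 0.1355. H: 0.867 > 0.1355 → include.
Rate on top 2: 0.2199. F: 0.506 > 0.2199 → include.
Rate on top 3: 0.2834. C: 0.35 > 0.2834 → include.
Optimal diet: D, H, F, C — 4 of 4 types.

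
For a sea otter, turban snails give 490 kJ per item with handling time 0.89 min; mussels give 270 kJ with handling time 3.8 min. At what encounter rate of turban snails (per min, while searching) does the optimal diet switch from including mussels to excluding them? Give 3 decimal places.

Drop mussels once their profitability E₂/h₂ falls below the rate achievable on turban snails alone: E₂/h₂ = λE₁/(1 + λh₁).
Solve for λ: λE₁h₂ = E₂(1 + λh₁) → λ(E₁h₂ − E₂h₁) = E₂ → λ = E₂/(E₁h₂ − E₂h₁).
λ = 270/(490×3.8 − 270×0.89) = 270/1622 = 0.1665 per min.

0.166 per min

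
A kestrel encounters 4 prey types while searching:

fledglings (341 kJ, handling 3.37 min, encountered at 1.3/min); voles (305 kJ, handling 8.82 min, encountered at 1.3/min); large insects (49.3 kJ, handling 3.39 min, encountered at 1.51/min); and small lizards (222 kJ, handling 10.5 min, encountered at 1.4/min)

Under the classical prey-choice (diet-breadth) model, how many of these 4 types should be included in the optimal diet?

Profitabilities (E/h, kJ/min): fledglings 101, voles 34.6, small lizards 21.1, large insects 14.5. Add prey in this order while the next type's profitability exceeds the intake rate on those already taken.
Rate on top 1: 82.38. voles: 34.6 < 82.38 → exclude; stop.
Optimal diet: fledglings — 1 of 4 types.

1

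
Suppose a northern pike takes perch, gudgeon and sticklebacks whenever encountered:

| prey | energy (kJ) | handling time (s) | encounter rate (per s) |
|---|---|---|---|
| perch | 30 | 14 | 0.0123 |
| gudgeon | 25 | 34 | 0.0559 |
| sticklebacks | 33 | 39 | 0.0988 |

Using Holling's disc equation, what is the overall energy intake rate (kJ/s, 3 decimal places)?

R = Σλ_iE_i / (1 + Σλ_ih_i)
Numerator: 0.0123×30 + 0.0559×25 + 0.0988×33 = 5.027
Denominator: 1 + 0.0123×14 + 0.0559×34 + 0.0988×39 = 6.926
R = 5.027/6.926 = 0.7258 kJ/s

0.726 kJ/s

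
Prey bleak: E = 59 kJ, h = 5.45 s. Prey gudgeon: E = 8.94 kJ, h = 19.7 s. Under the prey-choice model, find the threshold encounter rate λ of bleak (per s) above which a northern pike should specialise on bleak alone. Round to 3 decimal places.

0.008 per s

At the threshold, the rate on bleak alone equals the profitability of gudgeon: λ·59/(1 + λ·5.45) = 8.94/19.7 = 0.4538.
Rearranging, λ(59 − 0.4538×5.45) = 0.4538, so λ = 0.4538/56.53 = 0.008028 per s.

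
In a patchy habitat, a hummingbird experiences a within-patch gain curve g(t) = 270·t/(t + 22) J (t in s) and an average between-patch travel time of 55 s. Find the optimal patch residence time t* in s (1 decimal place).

34.8 s

By the marginal value theorem, leave when the instantaneous gain rate g'(t) equals the habitat-wide average g(t)/(T + t).
g'(t) = 270·22/(t + 22)². Setting 270·22/(t+22)² = 270t/[(t+22)(55+t)] gives 22(55+t) = t(t+22), so t² = 22×55 = 1210.
t* = √1210 = 34.79 s.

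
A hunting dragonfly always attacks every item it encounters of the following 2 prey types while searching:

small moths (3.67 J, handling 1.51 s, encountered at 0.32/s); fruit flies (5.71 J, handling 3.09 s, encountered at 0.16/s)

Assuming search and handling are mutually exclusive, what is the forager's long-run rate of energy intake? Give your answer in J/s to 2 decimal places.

1.06 J/s

R = (0.32×3.67 + 0.16×5.71) / (1 + 0.32×1.51 + 0.16×3.09) = 2.088/1.978 = 1.056 J/s.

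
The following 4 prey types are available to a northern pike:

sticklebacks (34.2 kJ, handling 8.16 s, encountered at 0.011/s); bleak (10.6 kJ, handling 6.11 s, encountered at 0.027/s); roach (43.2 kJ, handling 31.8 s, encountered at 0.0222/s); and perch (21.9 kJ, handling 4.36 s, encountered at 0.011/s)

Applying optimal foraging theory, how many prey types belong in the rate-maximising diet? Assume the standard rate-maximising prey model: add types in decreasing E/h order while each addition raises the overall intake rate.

Profitabilities (E/h, kJ/s): perch 5.02, sticklebacks 4.19, bleak 1.73, roach 1.36. Add prey in this order while the next type's profitability exceeds the intake rate on those already taken.
Rate on top 1: 0.2299. sticklebacks: 4.19 > 0.2299 → include.
Rate on top 2: 0.5424. bleak: 1.73 > 0.5424 → include.
Rate on top 3: 0.6934. roach: 1.36 > 0.6934 → include.
Optimal diet: perch, sticklebacks, bleak, roach — 4 of 4 types.

4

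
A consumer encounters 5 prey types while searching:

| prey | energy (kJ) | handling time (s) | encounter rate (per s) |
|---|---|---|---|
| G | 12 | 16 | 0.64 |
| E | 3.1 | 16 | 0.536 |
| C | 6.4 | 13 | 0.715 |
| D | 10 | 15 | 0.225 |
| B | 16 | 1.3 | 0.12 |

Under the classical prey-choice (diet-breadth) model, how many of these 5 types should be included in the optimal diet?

1

E/h in descending order: B 12.3, G 0.75, D 0.667, C 0.492, E 0.194 kJ/s. The optimal diet is the largest prefix of this list for which every included type satisfies E_i/h_i > R on the types above it.
Rate on top 1: 1.661. G: 0.75 < 1.661 → exclude; stop.
Optimal diet: B — 1 of 5 types.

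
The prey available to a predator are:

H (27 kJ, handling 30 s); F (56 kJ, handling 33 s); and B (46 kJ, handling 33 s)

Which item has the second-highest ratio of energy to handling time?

Profitability E/h (kJ/s): H = 27/30 = 0.9, F = 56/33 = 1.7, B = 46/33 = 1.39.
Ranked: F > B > H.

B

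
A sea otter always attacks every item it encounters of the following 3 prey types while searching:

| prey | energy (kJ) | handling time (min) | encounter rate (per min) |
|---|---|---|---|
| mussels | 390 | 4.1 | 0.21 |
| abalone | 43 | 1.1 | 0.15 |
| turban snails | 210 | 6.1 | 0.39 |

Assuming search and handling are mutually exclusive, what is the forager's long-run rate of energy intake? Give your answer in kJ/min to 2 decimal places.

38.65 kJ/min

R = (0.21×390 + 0.15×43 + 0.39×210) / (1 + 0.21×4.1 + 0.15×1.1 + 0.39×6.1) = 170.2/4.405 = 38.65 kJ/min.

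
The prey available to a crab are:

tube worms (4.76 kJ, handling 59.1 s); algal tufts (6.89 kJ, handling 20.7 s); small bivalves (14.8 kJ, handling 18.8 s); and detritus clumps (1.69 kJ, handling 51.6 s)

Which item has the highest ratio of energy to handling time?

In descending order of E/h:
small bivalves: 14.8/18.8 = 0.787 kJ/s
algal tufts: 6.89/20.7 = 0.333 kJ/s
tube worms: 4.76/59.1 = 0.0805 kJ/s
detritus clumps: 1.69/51.6 = 0.0328 kJ/s

small bivalves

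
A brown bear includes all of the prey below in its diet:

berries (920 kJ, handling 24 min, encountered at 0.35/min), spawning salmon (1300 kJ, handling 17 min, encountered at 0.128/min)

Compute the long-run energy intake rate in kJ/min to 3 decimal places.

Energy encountered per unit search time: 0.35×920 + 0.128×1300 = 488.4 kJ/min.
Handling time per unit search time: 0.35×24 + 0.128×17 = 10.58.
Rate = 488.4/(1 + 10.58) = 42.19 kJ/min.

42.191 kJ/min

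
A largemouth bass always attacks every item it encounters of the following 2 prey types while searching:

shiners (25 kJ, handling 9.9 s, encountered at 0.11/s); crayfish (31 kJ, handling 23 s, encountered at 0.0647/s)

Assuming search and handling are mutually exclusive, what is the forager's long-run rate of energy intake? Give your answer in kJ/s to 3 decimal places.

1.329 kJ/s

R = Σλ_iE_i / (1 + Σλ_ih_i)
Numerator: 0.11×25 + 0.0647×31 = 4.756
Denominator: 1 + 0.11×9.9 + 0.0647×23 = 3.577
R = 4.756/3.577 = 1.329 kJ/s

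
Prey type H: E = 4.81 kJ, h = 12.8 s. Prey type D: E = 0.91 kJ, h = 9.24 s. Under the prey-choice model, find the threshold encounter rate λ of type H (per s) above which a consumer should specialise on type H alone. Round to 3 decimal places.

0.028 per s

At the threshold, the rate on type H alone equals the profitability of type D: λ·4.81/(1 + λ·12.8) = 0.91/9.24 = 0.09848.
Rearranging, λ(4.81 − 0.09848×12.8) = 0.09848, so λ = 0.09848/3.549 = 0.02775 per s.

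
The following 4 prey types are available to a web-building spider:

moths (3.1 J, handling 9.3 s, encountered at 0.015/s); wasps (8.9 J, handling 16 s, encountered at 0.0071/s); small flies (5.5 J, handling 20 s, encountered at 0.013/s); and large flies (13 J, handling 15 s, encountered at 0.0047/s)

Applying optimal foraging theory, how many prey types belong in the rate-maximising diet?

E/h in descending order: large flies 0.867, wasps 0.556, moths 0.333, small flies 0.275 J/s. The optimal diet is the largest prefix of this list for which every included type satisfies E_i/h_i > R on the types above it.
Rate on top 1: 0.05708. wasps: 0.556 > 0.05708 → include.
Rate on top 2: 0.105. moths: 0.333 > 0.105 → include.
Rate on top 3: 0.129. small flies: 0.275 > 0.129 → include.
Optimal diet: large flies, wasps, moths, small flies — 4 of 4 types.

4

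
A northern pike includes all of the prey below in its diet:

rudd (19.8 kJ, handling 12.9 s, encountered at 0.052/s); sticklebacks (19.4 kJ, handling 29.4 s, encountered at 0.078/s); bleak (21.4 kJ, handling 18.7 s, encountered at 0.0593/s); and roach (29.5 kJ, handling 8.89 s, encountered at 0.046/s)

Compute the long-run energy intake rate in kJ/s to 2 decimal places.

0.94 kJ/s

R = Σλ_iE_i / (1 + Σλ_ih_i)
Numerator: 0.052×19.8 + 0.078×19.4 + 0.0593×21.4 + 0.046×29.5 = 5.169
Denominator: 1 + 0.052×12.9 + 0.078×29.4 + 0.0593×18.7 + 0.046×8.89 = 5.482
R = 5.169/5.482 = 0.9429 kJ/s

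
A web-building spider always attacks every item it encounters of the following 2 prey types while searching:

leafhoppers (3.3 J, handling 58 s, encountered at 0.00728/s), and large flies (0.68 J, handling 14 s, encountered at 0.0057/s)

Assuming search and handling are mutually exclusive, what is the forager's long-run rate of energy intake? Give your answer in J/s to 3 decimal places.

0.019 J/s

R = (0.00728×3.3 + 0.0057×0.68) / (1 + 0.00728×58 + 0.0057×14) = 0.0279/1.502 = 0.01857 J/s.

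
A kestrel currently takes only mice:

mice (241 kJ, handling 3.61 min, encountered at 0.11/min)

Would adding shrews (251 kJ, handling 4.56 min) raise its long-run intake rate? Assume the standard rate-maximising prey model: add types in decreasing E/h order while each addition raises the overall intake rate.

Yes

Current rate: (0.11×241)/(1 + 0.11×3.61) = 18.98 kJ/min.
shrews: E/h = 251/4.56 = 55.04 kJ/min.
Since 55.04 > R, including shrews increases the long-run rate.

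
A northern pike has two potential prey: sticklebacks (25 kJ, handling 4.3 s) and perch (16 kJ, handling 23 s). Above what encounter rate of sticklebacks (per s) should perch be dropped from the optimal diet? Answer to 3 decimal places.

The zero-one rule: include perch iff E₂/h₂ > λE₁/(1+λh₁). Equality gives the switch point.
λE₁h₂ = E₂ + λE₂h₁ ⇒ λ = E₂/(E₁h₂ − E₂h₁) = 16/(575 − 68.8) = 0.03161 per s.

0.032 per s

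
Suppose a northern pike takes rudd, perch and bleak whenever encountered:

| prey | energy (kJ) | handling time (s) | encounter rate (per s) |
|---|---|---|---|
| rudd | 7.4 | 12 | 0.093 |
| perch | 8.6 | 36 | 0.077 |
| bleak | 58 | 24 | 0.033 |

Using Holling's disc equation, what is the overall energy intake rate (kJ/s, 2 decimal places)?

0.57 kJ/s

R = (0.093×7.4 + 0.077×8.6 + 0.033×58) / (1 + 0.093×12 + 0.077×36 + 0.033×24) = 3.264/5.68 = 0.5747 kJ/s.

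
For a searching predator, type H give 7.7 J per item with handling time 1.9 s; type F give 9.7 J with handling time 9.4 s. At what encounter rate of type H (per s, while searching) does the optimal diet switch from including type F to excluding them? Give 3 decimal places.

At the threshold, the rate on type H alone equals the profitability of type F: λ·7.7/(1 + λ·1.9) = 9.7/9.4 = 1.032.
Rearranging, λ(7.7 − 1.032×1.9) = 1.032, so λ = 1.032/5.739 = 0.1798 per s.

0.180 per s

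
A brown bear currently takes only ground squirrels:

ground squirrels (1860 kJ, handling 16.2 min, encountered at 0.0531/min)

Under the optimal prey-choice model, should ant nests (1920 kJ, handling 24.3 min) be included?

On ground squirrels alone, R = ΣλE/(1+Σλh) = 98.77/1.86 = 53.09 kJ/min.
ant nests: E/h = 1920/24.3 = 79.01 kJ/min.
79.01 > 53.09, so adding ant nests raises the average — include it.

Yes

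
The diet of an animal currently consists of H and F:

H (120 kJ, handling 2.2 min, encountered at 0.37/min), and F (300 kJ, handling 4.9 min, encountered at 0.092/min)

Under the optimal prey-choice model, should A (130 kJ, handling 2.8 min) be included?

On H and F alone, R = ΣλE/(1+Σλh) = 72/2.265 = 31.79 kJ/min.
Profitability of A: 130/2.8 = 46.43 kJ/min.
Since 46.43 > R, including A increases the long-run rate.

Yes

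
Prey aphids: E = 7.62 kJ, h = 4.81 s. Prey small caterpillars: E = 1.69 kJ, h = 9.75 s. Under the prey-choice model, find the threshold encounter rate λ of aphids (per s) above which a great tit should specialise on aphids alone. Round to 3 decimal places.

The zero-one rule: include small caterpillars iff E₂/h₂ > λE₁/(1+λh₁). Equality gives the switch point.
λE₁h₂ = E₂ + λE₂h₁ ⇒ λ = E₂/(E₁h₂ − E₂h₁) = 1.69/(74.3 − 8.129) = 0.02554 per s.

0.026 per s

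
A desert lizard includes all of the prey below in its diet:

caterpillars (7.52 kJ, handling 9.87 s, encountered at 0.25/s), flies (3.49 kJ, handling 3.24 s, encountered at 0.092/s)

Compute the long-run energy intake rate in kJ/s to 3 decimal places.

R = Σλ_iE_i / (1 + Σλ_ih_i)
Numerator: 0.25×7.52 + 0.092×3.49 = 2.201
Denominator: 1 + 0.25×9.87 + 0.092×3.24 = 3.766
R = 2.201/3.766 = 0.5845 kJ/s

0.585 kJ/s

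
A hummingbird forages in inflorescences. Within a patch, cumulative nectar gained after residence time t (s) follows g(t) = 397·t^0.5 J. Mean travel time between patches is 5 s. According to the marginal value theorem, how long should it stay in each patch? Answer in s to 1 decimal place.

5.0 s

Maximise g(t)/(T+t): set derivative to zero → g'(t)(T+t) = g(t).
g'(t) = 0.5·397·t^-0.5. Setting 0.5·397·t^-0.5 = 397·t^0.5/(5+t) gives 0.5(5+t) = t, so 0.50·t = 0.5×5.
t* = 0.5×5/0.50 = 5 s.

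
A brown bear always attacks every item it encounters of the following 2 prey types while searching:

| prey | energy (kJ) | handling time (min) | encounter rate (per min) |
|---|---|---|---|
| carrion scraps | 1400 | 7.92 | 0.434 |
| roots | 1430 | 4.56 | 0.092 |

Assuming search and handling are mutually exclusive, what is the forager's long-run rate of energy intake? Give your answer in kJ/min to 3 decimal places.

Energy encountered per unit search time: 0.434×1400 + 0.092×1430 = 739.2 kJ/min.
Handling time per unit search time: 0.434×7.92 + 0.092×4.56 = 3.857.
Rate = 739.2/(1 + 3.857) = 152.2 kJ/min.

152.191 kJ/min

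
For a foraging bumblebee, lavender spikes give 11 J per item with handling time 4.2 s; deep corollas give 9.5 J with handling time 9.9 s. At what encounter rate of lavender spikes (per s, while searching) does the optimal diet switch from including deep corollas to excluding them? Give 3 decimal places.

The zero-one rule: include deep corollas iff E₂/h₂ > λE₁/(1+λh₁). Equality gives the switch point.
λE₁h₂ = E₂ + λE₂h₁ ⇒ λ = E₂/(E₁h₂ − E₂h₁) = 9.5/(108.9 − 39.9) = 0.1377 per s.

0.138 per s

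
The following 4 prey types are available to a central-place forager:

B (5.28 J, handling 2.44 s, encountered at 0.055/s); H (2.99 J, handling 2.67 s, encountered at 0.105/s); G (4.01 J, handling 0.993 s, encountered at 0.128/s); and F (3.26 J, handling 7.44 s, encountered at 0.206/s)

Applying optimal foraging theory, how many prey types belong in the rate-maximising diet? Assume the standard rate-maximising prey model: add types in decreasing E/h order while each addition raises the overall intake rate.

3

Profitabilities (E/h, J/s): G 4.04, B 2.16, H 1.12, F 0.438. Add prey in this order while the next type's profitability exceeds the intake rate on those already taken.
Rate on top 1: 0.4554. B: 2.16 > 0.4554 → include.
Rate on top 2: 0.6372. H: 1.12 > 0.6372 → include.
Rate on top 3: 0.725. F: 0.438 < 0.725 → exclude; stop.
Optimal diet: G, B, H — 3 of 4 types.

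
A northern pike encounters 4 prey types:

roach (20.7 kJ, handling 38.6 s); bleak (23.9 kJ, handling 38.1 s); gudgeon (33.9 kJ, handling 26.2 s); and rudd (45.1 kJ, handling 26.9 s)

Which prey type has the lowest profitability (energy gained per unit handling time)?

Profitability E/h (kJ/s): roach = 20.7/38.6 = 0.536, bleak = 23.9/38.1 = 0.627, gudgeon = 33.9/26.2 = 1.29, rudd = 45.1/26.9 = 1.68.
Ranked: rudd > gudgeon > bleak > roach.

roach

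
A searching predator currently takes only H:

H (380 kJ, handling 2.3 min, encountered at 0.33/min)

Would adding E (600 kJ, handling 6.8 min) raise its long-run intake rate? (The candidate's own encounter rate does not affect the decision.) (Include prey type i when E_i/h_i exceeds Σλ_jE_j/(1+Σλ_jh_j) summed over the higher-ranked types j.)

Intake rate on the current diet: R = (0.33×380) / (1 + 0.33×2.3) = 125.4/1.759 = 71.29 kJ/min.
E: E/h = 600/6.8 = 88.24 kJ/min.
Since 88.24 > R, including E increases the long-run rate.

Yes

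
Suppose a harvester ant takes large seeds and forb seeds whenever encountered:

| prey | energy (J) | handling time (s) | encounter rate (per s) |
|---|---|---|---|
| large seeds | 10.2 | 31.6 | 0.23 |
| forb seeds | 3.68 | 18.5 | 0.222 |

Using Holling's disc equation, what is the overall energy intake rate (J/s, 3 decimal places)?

0.256 J/s

Energy encountered per unit search time: 0.23×10.2 + 0.222×3.68 = 3.163 J/s.
Handling time per unit search time: 0.23×31.6 + 0.222×18.5 = 11.38.
Rate = 3.163/(1 + 11.38) = 0.2556 J/s.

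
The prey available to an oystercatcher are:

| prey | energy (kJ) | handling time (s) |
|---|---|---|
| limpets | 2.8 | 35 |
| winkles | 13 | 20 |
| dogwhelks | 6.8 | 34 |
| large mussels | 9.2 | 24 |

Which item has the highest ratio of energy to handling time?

In descending order of E/h:
winkles: 13/20 = 0.65 kJ/s
large mussels: 9.2/24 = 0.383 kJ/s
dogwhelks: 6.8/34 = 0.2 kJ/s
limpets: 2.8/35 = 0.08 kJ/s

winkles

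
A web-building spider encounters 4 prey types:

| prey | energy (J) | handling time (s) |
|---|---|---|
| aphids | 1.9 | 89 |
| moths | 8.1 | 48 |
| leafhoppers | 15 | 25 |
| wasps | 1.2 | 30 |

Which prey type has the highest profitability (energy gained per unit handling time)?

leafhoppers

In descending order of E/h:
leafhoppers: 15/25 = 0.6 J/s
moths: 8.1/48 = 0.169 J/s
wasps: 1.2/30 = 0.04 J/s
aphids: 1.9/89 = 0.0213 J/s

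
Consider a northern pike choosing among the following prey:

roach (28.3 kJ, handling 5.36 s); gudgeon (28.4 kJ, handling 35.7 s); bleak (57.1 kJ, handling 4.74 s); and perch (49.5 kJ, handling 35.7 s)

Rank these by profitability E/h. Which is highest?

Profitability E/h (kJ/s): roach = 28.3/5.36 = 5.28, gudgeon = 28.4/35.7 = 0.796, bleak = 57.1/4.74 = 12, perch = 49.5/35.7 = 1.39.
Ranked: bleak > roach > perch > gudgeon.

bleak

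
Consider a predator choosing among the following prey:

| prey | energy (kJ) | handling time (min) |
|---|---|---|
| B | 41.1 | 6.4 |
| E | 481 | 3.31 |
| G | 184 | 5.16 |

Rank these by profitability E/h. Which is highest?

Profitability E/h (kJ/min): B = 41.1/6.4 = 6.42, E = 481/3.31 = 145, G = 184/5.16 = 35.7.
Ranked: E > G > B.

E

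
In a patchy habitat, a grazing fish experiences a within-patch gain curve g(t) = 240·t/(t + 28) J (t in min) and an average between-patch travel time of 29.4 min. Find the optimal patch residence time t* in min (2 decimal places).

28.69 min

By the marginal value theorem, leave when the instantaneous gain rate g'(t) equals the habitat-wide average g(t)/(T + t).
g'(t) = 240·28/(t + 28)². Setting 240·28/(t+28)² = 240t/[(t+28)(29.4+t)] gives 28(29.4+t) = t(t+28), so t² = 28×29.4 = 823.2.
t* = √823.2 = 28.69 min.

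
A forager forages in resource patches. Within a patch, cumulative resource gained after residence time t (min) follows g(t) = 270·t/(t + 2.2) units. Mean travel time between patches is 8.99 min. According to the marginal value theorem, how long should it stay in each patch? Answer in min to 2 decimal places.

4.45 min

By the marginal value theorem, leave when the instantaneous gain rate g'(t) equals the habitat-wide average g(t)/(T + t).
g'(t) = 270·2.2/(t + 2.2)². Setting 270·2.2/(t+2.2)² = 270t/[(t+2.2)(8.99+t)] gives 2.2(8.99+t) = t(t+2.2), so t² = 2.2×8.99 = 19.78.
t* = √19.78 = 4.447 min.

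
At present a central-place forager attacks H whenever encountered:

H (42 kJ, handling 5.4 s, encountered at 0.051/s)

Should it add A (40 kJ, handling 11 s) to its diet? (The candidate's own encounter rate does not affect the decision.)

Intake rate on the current diet: R = (0.051×42) / (1 + 0.051×5.4) = 2.142/1.275 = 1.679 kJ/s.
A: E/h = 40/11 = 3.636 kJ/s.
Since 3.636 > R, including A increases the long-run rate.

Yes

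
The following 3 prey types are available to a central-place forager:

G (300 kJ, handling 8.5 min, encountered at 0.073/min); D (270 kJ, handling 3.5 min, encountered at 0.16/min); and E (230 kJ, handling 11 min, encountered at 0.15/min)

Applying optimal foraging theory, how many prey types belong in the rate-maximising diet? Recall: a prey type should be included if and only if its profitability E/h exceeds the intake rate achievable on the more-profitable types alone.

2

Rank by E/h (kJ/min): D 77.1, G 35.3, E 20.9. Include each in turn until the next type's E/h falls below the running intake rate.
Rate on top 1: 27.69. G: 35.3 > 27.69 → include.
Rate on top 2: 29.86. E: 20.9 < 29.86 → exclude; stop.
Optimal diet: D, G — 2 of 3 types.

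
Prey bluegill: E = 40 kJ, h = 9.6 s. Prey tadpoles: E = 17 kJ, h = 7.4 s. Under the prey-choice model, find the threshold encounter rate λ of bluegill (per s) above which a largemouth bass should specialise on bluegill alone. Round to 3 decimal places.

0.128 per s

Drop tadpoles once their profitability E₂/h₂ falls below the rate achievable on bluegill alone: E₂/h₂ = λE₁/(1 + λh₁).
Solve for λ: λE₁h₂ = E₂(1 + λh₁) → λ(E₁h₂ − E₂h₁) = E₂ → λ = E₂/(E₁h₂ − E₂h₁).
λ = 17/(40×7.4 − 17×9.6) = 17/132.8 = 0.128 per s.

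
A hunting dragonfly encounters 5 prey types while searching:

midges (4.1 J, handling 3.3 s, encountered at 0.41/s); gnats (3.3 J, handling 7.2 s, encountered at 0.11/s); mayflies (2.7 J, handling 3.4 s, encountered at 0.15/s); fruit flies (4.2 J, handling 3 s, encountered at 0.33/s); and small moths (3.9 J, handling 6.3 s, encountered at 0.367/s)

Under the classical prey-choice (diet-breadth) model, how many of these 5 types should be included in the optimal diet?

E/h in descending order: fruit flies 1.4, midges 1.24, mayflies 0.794, small moths 0.619, gnats 0.458 J/s. The optimal diet is the largest prefix of this list for which every included type satisfies E_i/h_i > R on the types above it.
Rate on top 1: 0.6965. midges: 1.24 > 0.6965 → include.
Rate on top 2: 0.9174. mayflies: 0.794 < 0.9174 → exclude; stop.
Optimal diet: fruit flies, midges — 2 of 5 types.

2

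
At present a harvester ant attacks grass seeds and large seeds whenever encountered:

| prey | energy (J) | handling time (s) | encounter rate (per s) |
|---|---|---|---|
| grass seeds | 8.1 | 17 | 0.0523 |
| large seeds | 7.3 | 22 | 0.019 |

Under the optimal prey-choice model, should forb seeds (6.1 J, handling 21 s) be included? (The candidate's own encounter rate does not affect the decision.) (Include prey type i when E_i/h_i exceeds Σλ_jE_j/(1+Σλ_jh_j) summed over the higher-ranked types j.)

Yes

On grass seeds and large seeds alone, R = ΣλE/(1+Σλh) = 0.5623/2.307 = 0.2437 J/s.
forb seeds: E/h = 6.1/21 = 0.2905 J/s.
0.2905 > 0.2437, so adding forb seeds raises the average — include it.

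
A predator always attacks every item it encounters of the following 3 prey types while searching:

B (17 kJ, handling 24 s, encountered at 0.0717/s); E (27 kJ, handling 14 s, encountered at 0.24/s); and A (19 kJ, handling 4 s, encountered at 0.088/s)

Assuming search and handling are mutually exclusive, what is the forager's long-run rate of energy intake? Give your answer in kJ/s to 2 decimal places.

R = (0.0717×17 + 0.24×27 + 0.088×19) / (1 + 0.0717×24 + 0.24×14 + 0.088×4) = 9.371/6.433 = 1.457 kJ/s.

1.46 kJ/s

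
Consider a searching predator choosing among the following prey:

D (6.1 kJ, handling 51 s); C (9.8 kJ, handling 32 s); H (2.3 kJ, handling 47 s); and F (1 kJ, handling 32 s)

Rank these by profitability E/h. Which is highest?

In descending order of E/h:
C: 9.8/32 = 0.306 kJ/s
D: 6.1/51 = 0.12 kJ/s
H: 2.3/47 = 0.0489 kJ/s
F: 1/32 = 0.0312 kJ/s

C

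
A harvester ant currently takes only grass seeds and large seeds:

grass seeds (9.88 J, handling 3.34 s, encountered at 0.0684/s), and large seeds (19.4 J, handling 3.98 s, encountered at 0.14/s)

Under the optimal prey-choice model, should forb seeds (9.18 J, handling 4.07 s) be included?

Current rate: (0.0684×9.88 + 0.14×19.4)/(1 + 0.0684×3.34 + 0.14×3.98) = 1.899 J/s.
Profitability of forb seeds: 9.18/4.07 = 2.256 J/s.
Since 2.256 > R, including forb seeds increases the long-run rate.

Yes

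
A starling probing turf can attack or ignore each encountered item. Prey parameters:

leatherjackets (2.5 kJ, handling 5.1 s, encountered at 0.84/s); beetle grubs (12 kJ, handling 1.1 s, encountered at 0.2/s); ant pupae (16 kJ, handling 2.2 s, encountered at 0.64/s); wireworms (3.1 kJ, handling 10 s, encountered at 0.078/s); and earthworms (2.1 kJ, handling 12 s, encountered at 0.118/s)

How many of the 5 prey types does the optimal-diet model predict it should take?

E/h in descending order: beetle grubs 10.9, ant pupae 7.27, leatherjackets 0.49, wireworms 0.31, earthworms 0.175 kJ/s. The optimal diet is the largest prefix of this list for which every included type satisfies E_i/h_i > R on the types above it.
Rate on top 1: 1.967. ant pupae: 7.27 > 1.967 → include.
Rate on top 2: 4.81. leatherjackets: 0.49 < 4.81 → exclude; stop.
Optimal diet: beetle grubs, ant pupae — 2 of 5 types.

2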